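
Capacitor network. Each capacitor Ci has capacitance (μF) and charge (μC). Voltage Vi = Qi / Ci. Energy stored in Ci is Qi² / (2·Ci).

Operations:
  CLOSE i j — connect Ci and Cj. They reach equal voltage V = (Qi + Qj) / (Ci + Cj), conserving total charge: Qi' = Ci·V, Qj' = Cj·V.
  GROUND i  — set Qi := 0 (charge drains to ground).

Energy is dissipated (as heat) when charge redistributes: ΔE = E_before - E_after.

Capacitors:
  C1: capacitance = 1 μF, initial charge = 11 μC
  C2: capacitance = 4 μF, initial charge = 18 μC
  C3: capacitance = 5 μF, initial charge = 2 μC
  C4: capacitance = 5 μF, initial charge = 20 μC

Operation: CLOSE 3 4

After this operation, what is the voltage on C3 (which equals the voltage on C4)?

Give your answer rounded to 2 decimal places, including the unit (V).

Answer: 2.20 V

Derivation:
Initial: C1(1μF, Q=11μC, V=11.00V), C2(4μF, Q=18μC, V=4.50V), C3(5μF, Q=2μC, V=0.40V), C4(5μF, Q=20μC, V=4.00V)
Op 1: CLOSE 3-4: Q_total=22.00, C_total=10.00, V=2.20; Q3=11.00, Q4=11.00; dissipated=16.200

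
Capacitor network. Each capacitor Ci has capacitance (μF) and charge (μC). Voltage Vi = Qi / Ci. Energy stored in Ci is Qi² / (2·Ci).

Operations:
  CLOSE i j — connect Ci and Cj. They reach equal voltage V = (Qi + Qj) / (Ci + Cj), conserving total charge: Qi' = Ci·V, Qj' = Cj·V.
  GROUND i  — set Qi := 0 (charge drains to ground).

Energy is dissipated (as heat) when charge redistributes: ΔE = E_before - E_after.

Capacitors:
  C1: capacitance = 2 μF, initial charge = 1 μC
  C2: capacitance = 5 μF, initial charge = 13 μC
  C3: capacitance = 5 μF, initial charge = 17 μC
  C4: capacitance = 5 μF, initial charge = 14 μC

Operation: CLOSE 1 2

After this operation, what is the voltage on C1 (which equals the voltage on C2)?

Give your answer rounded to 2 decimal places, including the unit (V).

Answer: 2.00 V

Derivation:
Initial: C1(2μF, Q=1μC, V=0.50V), C2(5μF, Q=13μC, V=2.60V), C3(5μF, Q=17μC, V=3.40V), C4(5μF, Q=14μC, V=2.80V)
Op 1: CLOSE 1-2: Q_total=14.00, C_total=7.00, V=2.00; Q1=4.00, Q2=10.00; dissipated=3.150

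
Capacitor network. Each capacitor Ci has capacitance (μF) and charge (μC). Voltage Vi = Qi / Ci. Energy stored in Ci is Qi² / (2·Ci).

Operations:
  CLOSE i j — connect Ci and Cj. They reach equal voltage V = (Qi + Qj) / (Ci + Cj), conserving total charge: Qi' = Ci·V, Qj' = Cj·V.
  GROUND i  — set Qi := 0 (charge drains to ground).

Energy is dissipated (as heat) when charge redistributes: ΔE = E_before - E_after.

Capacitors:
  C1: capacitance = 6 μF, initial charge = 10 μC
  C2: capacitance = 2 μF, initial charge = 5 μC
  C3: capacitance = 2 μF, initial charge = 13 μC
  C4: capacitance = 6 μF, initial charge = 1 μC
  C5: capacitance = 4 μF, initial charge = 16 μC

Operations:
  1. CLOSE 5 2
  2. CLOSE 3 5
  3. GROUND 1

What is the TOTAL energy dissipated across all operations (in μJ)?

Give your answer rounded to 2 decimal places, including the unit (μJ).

Initial: C1(6μF, Q=10μC, V=1.67V), C2(2μF, Q=5μC, V=2.50V), C3(2μF, Q=13μC, V=6.50V), C4(6μF, Q=1μC, V=0.17V), C5(4μF, Q=16μC, V=4.00V)
Op 1: CLOSE 5-2: Q_total=21.00, C_total=6.00, V=3.50; Q5=14.00, Q2=7.00; dissipated=1.500
Op 2: CLOSE 3-5: Q_total=27.00, C_total=6.00, V=4.50; Q3=9.00, Q5=18.00; dissipated=6.000
Op 3: GROUND 1: Q1=0; energy lost=8.333
Total dissipated: 15.833 μJ

Answer: 15.83 μJ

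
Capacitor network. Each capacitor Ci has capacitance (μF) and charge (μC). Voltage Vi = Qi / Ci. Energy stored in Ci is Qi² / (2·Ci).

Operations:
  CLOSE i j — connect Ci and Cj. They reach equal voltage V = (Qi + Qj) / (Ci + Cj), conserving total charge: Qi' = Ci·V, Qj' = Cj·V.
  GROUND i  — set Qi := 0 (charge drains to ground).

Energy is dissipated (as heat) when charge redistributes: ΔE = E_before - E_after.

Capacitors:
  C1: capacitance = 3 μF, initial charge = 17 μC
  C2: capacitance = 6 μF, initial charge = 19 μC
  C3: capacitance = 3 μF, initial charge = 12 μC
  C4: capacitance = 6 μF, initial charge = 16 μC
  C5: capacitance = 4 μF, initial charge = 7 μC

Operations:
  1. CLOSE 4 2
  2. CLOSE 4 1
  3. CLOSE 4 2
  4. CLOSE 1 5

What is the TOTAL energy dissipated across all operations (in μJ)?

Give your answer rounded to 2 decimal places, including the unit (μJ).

Answer: 12.92 μJ

Derivation:
Initial: C1(3μF, Q=17μC, V=5.67V), C2(6μF, Q=19μC, V=3.17V), C3(3μF, Q=12μC, V=4.00V), C4(6μF, Q=16μC, V=2.67V), C5(4μF, Q=7μC, V=1.75V)
Op 1: CLOSE 4-2: Q_total=35.00, C_total=12.00, V=2.92; Q4=17.50, Q2=17.50; dissipated=0.375
Op 2: CLOSE 4-1: Q_total=34.50, C_total=9.00, V=3.83; Q4=23.00, Q1=11.50; dissipated=7.562
Op 3: CLOSE 4-2: Q_total=40.50, C_total=12.00, V=3.38; Q4=20.25, Q2=20.25; dissipated=1.260
Op 4: CLOSE 1-5: Q_total=18.50, C_total=7.00, V=2.64; Q1=7.93, Q5=10.57; dissipated=3.720
Total dissipated: 12.918 μJ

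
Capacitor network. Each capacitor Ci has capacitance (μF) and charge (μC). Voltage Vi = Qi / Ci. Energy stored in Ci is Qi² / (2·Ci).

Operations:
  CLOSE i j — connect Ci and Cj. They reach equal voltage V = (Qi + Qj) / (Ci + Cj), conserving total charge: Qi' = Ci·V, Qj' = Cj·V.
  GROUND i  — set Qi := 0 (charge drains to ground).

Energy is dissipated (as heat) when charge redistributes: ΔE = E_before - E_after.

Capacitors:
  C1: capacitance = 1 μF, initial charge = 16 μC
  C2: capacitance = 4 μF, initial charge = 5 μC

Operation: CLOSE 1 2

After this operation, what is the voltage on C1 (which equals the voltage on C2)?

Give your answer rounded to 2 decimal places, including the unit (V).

Answer: 4.20 V

Derivation:
Initial: C1(1μF, Q=16μC, V=16.00V), C2(4μF, Q=5μC, V=1.25V)
Op 1: CLOSE 1-2: Q_total=21.00, C_total=5.00, V=4.20; Q1=4.20, Q2=16.80; dissipated=87.025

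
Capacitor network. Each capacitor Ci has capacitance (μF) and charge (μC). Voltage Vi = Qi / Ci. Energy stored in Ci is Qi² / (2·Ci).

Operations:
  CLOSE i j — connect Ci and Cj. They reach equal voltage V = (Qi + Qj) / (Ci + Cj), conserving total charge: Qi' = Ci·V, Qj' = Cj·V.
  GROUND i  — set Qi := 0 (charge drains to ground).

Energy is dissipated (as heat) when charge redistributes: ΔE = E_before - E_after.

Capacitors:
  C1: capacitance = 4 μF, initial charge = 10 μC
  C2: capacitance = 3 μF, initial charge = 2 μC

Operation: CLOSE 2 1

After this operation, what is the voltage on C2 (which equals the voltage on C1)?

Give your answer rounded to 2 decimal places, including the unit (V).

Answer: 1.71 V

Derivation:
Initial: C1(4μF, Q=10μC, V=2.50V), C2(3μF, Q=2μC, V=0.67V)
Op 1: CLOSE 2-1: Q_total=12.00, C_total=7.00, V=1.71; Q2=5.14, Q1=6.86; dissipated=2.881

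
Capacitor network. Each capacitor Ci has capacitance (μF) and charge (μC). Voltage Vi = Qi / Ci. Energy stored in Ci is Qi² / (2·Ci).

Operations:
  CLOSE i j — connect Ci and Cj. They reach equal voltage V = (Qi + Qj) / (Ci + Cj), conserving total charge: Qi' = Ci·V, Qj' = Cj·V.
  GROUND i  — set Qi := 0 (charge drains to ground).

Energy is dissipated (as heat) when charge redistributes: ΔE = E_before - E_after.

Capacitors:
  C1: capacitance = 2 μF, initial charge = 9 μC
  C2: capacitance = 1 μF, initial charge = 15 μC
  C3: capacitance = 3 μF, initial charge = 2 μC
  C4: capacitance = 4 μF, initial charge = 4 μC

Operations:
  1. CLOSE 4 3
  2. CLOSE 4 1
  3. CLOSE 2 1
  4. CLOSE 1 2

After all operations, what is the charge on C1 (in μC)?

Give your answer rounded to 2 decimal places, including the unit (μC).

Initial: C1(2μF, Q=9μC, V=4.50V), C2(1μF, Q=15μC, V=15.00V), C3(3μF, Q=2μC, V=0.67V), C4(4μF, Q=4μC, V=1.00V)
Op 1: CLOSE 4-3: Q_total=6.00, C_total=7.00, V=0.86; Q4=3.43, Q3=2.57; dissipated=0.095
Op 2: CLOSE 4-1: Q_total=12.43, C_total=6.00, V=2.07; Q4=8.29, Q1=4.14; dissipated=8.847
Op 3: CLOSE 2-1: Q_total=19.14, C_total=3.00, V=6.38; Q2=6.38, Q1=12.76; dissipated=55.716
Op 4: CLOSE 1-2: Q_total=19.14, C_total=3.00, V=6.38; Q1=12.76, Q2=6.38; dissipated=0.000
Final charges: Q1=12.76, Q2=6.38, Q3=2.57, Q4=8.29

Answer: 12.76 μC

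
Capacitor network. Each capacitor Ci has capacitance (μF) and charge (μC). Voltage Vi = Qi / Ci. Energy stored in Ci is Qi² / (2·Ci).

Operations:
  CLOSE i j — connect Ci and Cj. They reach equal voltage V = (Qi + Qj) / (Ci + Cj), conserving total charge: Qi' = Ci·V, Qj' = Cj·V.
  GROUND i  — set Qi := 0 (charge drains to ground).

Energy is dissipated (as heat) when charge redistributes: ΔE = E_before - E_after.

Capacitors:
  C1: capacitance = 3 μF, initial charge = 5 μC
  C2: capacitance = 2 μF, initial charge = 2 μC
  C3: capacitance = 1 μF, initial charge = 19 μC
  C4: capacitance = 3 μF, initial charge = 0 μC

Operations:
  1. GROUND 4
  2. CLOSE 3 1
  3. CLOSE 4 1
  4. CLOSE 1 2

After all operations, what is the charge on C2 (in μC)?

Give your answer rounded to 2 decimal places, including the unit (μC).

Initial: C1(3μF, Q=5μC, V=1.67V), C2(2μF, Q=2μC, V=1.00V), C3(1μF, Q=19μC, V=19.00V), C4(3μF, Q=0μC, V=0.00V)
Op 1: GROUND 4: Q4=0; energy lost=0.000
Op 2: CLOSE 3-1: Q_total=24.00, C_total=4.00, V=6.00; Q3=6.00, Q1=18.00; dissipated=112.667
Op 3: CLOSE 4-1: Q_total=18.00, C_total=6.00, V=3.00; Q4=9.00, Q1=9.00; dissipated=27.000
Op 4: CLOSE 1-2: Q_total=11.00, C_total=5.00, V=2.20; Q1=6.60, Q2=4.40; dissipated=2.400
Final charges: Q1=6.60, Q2=4.40, Q3=6.00, Q4=9.00

Answer: 4.40 μC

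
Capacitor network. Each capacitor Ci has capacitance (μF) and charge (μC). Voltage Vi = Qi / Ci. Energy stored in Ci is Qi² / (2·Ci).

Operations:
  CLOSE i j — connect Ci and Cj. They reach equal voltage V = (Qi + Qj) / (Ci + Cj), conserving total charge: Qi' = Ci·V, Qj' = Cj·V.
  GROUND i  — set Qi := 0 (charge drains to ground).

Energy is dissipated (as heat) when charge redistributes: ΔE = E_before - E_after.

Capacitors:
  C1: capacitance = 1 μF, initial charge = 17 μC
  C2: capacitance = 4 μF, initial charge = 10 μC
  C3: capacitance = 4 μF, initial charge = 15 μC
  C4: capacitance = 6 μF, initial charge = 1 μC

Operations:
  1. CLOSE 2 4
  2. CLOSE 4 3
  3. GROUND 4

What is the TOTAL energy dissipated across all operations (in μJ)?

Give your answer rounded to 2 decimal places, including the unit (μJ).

Answer: 28.96 μJ

Derivation:
Initial: C1(1μF, Q=17μC, V=17.00V), C2(4μF, Q=10μC, V=2.50V), C3(4μF, Q=15μC, V=3.75V), C4(6μF, Q=1μC, V=0.17V)
Op 1: CLOSE 2-4: Q_total=11.00, C_total=10.00, V=1.10; Q2=4.40, Q4=6.60; dissipated=6.533
Op 2: CLOSE 4-3: Q_total=21.60, C_total=10.00, V=2.16; Q4=12.96, Q3=8.64; dissipated=8.427
Op 3: GROUND 4: Q4=0; energy lost=13.997
Total dissipated: 28.957 μJ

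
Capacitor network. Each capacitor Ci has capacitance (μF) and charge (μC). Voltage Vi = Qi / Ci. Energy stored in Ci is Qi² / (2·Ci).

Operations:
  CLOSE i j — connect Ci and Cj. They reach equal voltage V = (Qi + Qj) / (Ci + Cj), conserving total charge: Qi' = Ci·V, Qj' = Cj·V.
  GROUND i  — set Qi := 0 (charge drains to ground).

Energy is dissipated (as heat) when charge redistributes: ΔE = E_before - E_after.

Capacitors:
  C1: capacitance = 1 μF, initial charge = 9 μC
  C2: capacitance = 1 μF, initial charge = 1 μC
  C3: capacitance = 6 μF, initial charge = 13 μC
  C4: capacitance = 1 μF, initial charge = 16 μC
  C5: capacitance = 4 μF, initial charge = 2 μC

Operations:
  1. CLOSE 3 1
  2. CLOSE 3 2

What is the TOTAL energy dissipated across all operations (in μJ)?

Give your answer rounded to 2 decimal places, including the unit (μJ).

Initial: C1(1μF, Q=9μC, V=9.00V), C2(1μF, Q=1μC, V=1.00V), C3(6μF, Q=13μC, V=2.17V), C4(1μF, Q=16μC, V=16.00V), C5(4μF, Q=2μC, V=0.50V)
Op 1: CLOSE 3-1: Q_total=22.00, C_total=7.00, V=3.14; Q3=18.86, Q1=3.14; dissipated=20.012
Op 2: CLOSE 3-2: Q_total=19.86, C_total=7.00, V=2.84; Q3=17.02, Q2=2.84; dissipated=1.968
Total dissipated: 21.980 μJ

Answer: 21.98 μJ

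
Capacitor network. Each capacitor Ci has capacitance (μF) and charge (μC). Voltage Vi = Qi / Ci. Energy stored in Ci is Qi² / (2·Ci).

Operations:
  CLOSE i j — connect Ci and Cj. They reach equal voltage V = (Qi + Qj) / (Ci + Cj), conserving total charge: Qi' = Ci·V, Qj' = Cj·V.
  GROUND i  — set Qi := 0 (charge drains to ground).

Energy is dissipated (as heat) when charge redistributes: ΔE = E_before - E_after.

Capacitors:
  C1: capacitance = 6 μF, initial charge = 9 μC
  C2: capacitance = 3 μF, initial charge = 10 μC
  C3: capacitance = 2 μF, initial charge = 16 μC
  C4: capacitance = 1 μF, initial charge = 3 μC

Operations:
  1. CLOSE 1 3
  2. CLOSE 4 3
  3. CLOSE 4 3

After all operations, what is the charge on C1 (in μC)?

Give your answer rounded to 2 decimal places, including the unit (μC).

Initial: C1(6μF, Q=9μC, V=1.50V), C2(3μF, Q=10μC, V=3.33V), C3(2μF, Q=16μC, V=8.00V), C4(1μF, Q=3μC, V=3.00V)
Op 1: CLOSE 1-3: Q_total=25.00, C_total=8.00, V=3.12; Q1=18.75, Q3=6.25; dissipated=31.688
Op 2: CLOSE 4-3: Q_total=9.25, C_total=3.00, V=3.08; Q4=3.08, Q3=6.17; dissipated=0.005
Op 3: CLOSE 4-3: Q_total=9.25, C_total=3.00, V=3.08; Q4=3.08, Q3=6.17; dissipated=0.000
Final charges: Q1=18.75, Q2=10.00, Q3=6.17, Q4=3.08

Answer: 18.75 μC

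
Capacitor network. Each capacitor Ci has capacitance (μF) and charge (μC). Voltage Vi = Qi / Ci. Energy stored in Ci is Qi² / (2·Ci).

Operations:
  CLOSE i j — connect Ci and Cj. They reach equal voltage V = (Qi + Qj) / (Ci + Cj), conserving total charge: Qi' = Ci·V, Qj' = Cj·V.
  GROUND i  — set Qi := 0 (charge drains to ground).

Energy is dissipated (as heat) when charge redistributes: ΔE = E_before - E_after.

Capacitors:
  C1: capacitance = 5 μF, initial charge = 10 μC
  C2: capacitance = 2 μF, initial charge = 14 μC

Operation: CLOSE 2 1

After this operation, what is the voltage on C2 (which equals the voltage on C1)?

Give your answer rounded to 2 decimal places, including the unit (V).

Answer: 3.43 V

Derivation:
Initial: C1(5μF, Q=10μC, V=2.00V), C2(2μF, Q=14μC, V=7.00V)
Op 1: CLOSE 2-1: Q_total=24.00, C_total=7.00, V=3.43; Q2=6.86, Q1=17.14; dissipated=17.857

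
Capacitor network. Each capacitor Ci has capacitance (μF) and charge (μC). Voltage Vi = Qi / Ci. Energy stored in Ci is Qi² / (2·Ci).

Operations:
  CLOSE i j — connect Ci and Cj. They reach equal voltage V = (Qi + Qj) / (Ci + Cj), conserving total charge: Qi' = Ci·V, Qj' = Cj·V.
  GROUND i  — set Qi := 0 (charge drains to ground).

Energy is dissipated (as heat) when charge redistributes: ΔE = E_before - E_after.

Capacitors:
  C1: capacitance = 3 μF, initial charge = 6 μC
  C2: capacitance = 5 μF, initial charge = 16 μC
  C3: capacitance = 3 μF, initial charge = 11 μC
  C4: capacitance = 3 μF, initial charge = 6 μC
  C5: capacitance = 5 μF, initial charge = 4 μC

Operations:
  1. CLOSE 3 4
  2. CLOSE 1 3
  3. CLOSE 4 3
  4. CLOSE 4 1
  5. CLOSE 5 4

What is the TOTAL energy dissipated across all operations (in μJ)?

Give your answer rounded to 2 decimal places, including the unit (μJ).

Initial: C1(3μF, Q=6μC, V=2.00V), C2(5μF, Q=16μC, V=3.20V), C3(3μF, Q=11μC, V=3.67V), C4(3μF, Q=6μC, V=2.00V), C5(5μF, Q=4μC, V=0.80V)
Op 1: CLOSE 3-4: Q_total=17.00, C_total=6.00, V=2.83; Q3=8.50, Q4=8.50; dissipated=2.083
Op 2: CLOSE 1-3: Q_total=14.50, C_total=6.00, V=2.42; Q1=7.25, Q3=7.25; dissipated=0.521
Op 3: CLOSE 4-3: Q_total=15.75, C_total=6.00, V=2.62; Q4=7.88, Q3=7.88; dissipated=0.130
Op 4: CLOSE 4-1: Q_total=15.12, C_total=6.00, V=2.52; Q4=7.56, Q1=7.56; dissipated=0.033
Op 5: CLOSE 5-4: Q_total=11.56, C_total=8.00, V=1.45; Q5=7.23, Q4=4.34; dissipated=2.776
Total dissipated: 5.543 μJ

Answer: 5.54 μJ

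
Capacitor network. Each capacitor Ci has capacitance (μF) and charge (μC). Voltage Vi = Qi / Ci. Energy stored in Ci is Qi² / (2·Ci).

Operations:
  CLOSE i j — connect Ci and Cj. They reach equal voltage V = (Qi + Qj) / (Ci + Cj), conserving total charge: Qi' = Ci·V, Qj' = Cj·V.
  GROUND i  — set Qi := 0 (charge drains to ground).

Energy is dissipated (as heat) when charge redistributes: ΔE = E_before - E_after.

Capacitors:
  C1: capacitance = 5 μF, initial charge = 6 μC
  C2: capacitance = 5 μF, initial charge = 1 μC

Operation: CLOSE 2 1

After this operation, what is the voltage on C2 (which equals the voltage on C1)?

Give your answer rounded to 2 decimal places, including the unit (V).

Initial: C1(5μF, Q=6μC, V=1.20V), C2(5μF, Q=1μC, V=0.20V)
Op 1: CLOSE 2-1: Q_total=7.00, C_total=10.00, V=0.70; Q2=3.50, Q1=3.50; dissipated=1.250

Answer: 0.70 V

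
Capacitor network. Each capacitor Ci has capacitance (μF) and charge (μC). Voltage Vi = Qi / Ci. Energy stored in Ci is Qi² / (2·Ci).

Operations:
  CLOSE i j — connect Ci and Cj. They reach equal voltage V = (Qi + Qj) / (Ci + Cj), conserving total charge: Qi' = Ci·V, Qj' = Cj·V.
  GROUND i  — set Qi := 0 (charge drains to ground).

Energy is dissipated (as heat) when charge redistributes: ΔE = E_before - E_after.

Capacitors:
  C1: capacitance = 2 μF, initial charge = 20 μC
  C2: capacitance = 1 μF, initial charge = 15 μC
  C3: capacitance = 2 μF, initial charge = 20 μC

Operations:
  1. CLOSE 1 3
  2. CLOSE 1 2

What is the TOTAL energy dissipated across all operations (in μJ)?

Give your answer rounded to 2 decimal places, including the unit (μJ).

Answer: 8.33 μJ

Derivation:
Initial: C1(2μF, Q=20μC, V=10.00V), C2(1μF, Q=15μC, V=15.00V), C3(2μF, Q=20μC, V=10.00V)
Op 1: CLOSE 1-3: Q_total=40.00, C_total=4.00, V=10.00; Q1=20.00, Q3=20.00; dissipated=0.000
Op 2: CLOSE 1-2: Q_total=35.00, C_total=3.00, V=11.67; Q1=23.33, Q2=11.67; dissipated=8.333
Total dissipated: 8.333 μJ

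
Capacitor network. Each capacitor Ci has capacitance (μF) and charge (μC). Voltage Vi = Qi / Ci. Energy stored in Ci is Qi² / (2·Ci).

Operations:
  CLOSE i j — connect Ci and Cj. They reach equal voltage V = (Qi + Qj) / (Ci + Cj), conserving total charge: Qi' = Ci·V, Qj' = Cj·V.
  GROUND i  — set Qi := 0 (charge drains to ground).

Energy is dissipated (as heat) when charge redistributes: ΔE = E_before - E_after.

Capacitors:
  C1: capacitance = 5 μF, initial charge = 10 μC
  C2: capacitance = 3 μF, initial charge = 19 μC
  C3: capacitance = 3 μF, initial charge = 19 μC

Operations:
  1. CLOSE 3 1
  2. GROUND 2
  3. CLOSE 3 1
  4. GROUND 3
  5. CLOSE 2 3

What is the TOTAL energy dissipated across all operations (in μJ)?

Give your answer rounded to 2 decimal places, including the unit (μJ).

Answer: 97.48 μJ

Derivation:
Initial: C1(5μF, Q=10μC, V=2.00V), C2(3μF, Q=19μC, V=6.33V), C3(3μF, Q=19μC, V=6.33V)
Op 1: CLOSE 3-1: Q_total=29.00, C_total=8.00, V=3.62; Q3=10.88, Q1=18.12; dissipated=17.604
Op 2: GROUND 2: Q2=0; energy lost=60.167
Op 3: CLOSE 3-1: Q_total=29.00, C_total=8.00, V=3.62; Q3=10.88, Q1=18.12; dissipated=0.000
Op 4: GROUND 3: Q3=0; energy lost=19.711
Op 5: CLOSE 2-3: Q_total=0.00, C_total=6.00, V=0.00; Q2=0.00, Q3=0.00; dissipated=0.000
Total dissipated: 97.482 μJ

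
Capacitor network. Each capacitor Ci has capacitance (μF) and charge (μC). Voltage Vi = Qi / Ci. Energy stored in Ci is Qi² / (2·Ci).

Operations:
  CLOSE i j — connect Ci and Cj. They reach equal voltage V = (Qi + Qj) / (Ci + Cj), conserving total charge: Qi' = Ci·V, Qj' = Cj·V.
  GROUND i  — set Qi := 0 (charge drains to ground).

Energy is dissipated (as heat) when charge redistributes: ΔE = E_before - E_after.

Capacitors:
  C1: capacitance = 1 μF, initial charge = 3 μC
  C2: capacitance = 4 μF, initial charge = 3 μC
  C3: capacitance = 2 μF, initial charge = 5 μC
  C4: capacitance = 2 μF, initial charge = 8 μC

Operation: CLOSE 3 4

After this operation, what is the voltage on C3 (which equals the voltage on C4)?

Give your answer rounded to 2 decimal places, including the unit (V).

Answer: 3.25 V

Derivation:
Initial: C1(1μF, Q=3μC, V=3.00V), C2(4μF, Q=3μC, V=0.75V), C3(2μF, Q=5μC, V=2.50V), C4(2μF, Q=8μC, V=4.00V)
Op 1: CLOSE 3-4: Q_total=13.00, C_total=4.00, V=3.25; Q3=6.50, Q4=6.50; dissipated=1.125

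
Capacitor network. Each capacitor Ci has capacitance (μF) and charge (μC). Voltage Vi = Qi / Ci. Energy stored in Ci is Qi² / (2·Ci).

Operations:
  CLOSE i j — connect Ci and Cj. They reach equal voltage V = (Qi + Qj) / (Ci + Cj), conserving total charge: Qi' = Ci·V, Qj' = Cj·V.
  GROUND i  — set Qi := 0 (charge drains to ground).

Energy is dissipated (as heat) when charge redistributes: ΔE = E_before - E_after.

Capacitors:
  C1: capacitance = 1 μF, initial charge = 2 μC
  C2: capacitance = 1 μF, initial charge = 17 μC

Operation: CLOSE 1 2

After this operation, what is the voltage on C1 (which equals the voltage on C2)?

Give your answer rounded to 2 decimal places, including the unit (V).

Answer: 9.50 V

Derivation:
Initial: C1(1μF, Q=2μC, V=2.00V), C2(1μF, Q=17μC, V=17.00V)
Op 1: CLOSE 1-2: Q_total=19.00, C_total=2.00, V=9.50; Q1=9.50, Q2=9.50; dissipated=56.250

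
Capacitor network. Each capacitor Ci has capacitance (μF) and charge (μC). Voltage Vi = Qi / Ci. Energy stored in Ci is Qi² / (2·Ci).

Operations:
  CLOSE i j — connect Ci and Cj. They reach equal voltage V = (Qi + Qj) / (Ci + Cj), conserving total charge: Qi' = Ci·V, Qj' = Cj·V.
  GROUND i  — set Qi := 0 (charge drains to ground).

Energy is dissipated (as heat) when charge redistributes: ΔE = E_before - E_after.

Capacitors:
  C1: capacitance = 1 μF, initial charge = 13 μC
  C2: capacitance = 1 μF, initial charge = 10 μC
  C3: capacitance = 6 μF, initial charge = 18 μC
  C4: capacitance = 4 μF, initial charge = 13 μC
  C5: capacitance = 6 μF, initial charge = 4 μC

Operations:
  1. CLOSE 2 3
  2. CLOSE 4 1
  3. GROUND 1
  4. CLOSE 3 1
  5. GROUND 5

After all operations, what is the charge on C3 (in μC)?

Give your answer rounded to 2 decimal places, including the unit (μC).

Answer: 20.57 μC

Derivation:
Initial: C1(1μF, Q=13μC, V=13.00V), C2(1μF, Q=10μC, V=10.00V), C3(6μF, Q=18μC, V=3.00V), C4(4μF, Q=13μC, V=3.25V), C5(6μF, Q=4μC, V=0.67V)
Op 1: CLOSE 2-3: Q_total=28.00, C_total=7.00, V=4.00; Q2=4.00, Q3=24.00; dissipated=21.000
Op 2: CLOSE 4-1: Q_total=26.00, C_total=5.00, V=5.20; Q4=20.80, Q1=5.20; dissipated=38.025
Op 3: GROUND 1: Q1=0; energy lost=13.520
Op 4: CLOSE 3-1: Q_total=24.00, C_total=7.00, V=3.43; Q3=20.57, Q1=3.43; dissipated=6.857
Op 5: GROUND 5: Q5=0; energy lost=1.333
Final charges: Q1=3.43, Q2=4.00, Q3=20.57, Q4=20.80, Q5=0.00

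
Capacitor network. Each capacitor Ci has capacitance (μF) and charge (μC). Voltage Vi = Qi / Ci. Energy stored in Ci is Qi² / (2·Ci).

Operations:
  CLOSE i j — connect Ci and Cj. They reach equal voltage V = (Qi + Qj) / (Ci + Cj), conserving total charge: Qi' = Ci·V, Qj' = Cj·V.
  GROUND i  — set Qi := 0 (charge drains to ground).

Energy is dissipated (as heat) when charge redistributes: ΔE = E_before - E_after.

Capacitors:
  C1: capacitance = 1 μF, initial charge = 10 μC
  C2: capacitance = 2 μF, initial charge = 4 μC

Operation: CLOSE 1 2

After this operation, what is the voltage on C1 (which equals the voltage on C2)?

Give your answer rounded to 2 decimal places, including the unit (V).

Answer: 4.67 V

Derivation:
Initial: C1(1μF, Q=10μC, V=10.00V), C2(2μF, Q=4μC, V=2.00V)
Op 1: CLOSE 1-2: Q_total=14.00, C_total=3.00, V=4.67; Q1=4.67, Q2=9.33; dissipated=21.333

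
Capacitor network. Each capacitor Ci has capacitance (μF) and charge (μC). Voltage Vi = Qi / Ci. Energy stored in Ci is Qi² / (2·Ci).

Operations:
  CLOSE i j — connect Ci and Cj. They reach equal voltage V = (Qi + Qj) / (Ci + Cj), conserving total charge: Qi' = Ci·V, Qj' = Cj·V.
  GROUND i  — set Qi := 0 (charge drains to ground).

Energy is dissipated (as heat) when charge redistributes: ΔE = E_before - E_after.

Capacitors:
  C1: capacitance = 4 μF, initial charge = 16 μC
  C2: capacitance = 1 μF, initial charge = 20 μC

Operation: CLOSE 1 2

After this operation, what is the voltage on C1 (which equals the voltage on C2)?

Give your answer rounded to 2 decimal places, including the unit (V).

Initial: C1(4μF, Q=16μC, V=4.00V), C2(1μF, Q=20μC, V=20.00V)
Op 1: CLOSE 1-2: Q_total=36.00, C_total=5.00, V=7.20; Q1=28.80, Q2=7.20; dissipated=102.400

Answer: 7.20 V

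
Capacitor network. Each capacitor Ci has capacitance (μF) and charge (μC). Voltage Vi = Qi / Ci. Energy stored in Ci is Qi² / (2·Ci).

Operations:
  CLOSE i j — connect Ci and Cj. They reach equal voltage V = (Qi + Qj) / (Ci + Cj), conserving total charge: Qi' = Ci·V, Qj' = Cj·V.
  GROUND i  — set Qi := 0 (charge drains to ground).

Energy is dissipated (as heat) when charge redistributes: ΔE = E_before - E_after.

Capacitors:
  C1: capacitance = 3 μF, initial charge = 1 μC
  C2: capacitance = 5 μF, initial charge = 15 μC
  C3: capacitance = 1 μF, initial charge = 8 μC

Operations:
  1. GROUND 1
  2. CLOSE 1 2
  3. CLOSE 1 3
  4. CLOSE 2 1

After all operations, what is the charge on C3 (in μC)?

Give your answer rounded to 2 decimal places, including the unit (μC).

Initial: C1(3μF, Q=1μC, V=0.33V), C2(5μF, Q=15μC, V=3.00V), C3(1μF, Q=8μC, V=8.00V)
Op 1: GROUND 1: Q1=0; energy lost=0.167
Op 2: CLOSE 1-2: Q_total=15.00, C_total=8.00, V=1.88; Q1=5.62, Q2=9.38; dissipated=8.438
Op 3: CLOSE 1-3: Q_total=13.62, C_total=4.00, V=3.41; Q1=10.22, Q3=3.41; dissipated=14.068
Op 4: CLOSE 2-1: Q_total=19.59, C_total=8.00, V=2.45; Q2=12.25, Q1=7.35; dissipated=2.198
Final charges: Q1=7.35, Q2=12.25, Q3=3.41

Answer: 3.41 μC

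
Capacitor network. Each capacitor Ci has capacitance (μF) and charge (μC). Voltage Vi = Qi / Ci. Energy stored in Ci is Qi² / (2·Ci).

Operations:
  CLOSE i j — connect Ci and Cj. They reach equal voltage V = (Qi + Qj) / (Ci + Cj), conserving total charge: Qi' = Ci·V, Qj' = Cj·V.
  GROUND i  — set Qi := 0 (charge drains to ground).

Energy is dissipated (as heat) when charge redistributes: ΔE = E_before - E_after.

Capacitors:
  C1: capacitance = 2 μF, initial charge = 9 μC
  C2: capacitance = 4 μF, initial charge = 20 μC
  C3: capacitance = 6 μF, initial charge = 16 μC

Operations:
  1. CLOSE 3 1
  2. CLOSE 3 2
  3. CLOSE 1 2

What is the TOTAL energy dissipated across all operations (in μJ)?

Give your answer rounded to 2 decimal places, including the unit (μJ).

Initial: C1(2μF, Q=9μC, V=4.50V), C2(4μF, Q=20μC, V=5.00V), C3(6μF, Q=16μC, V=2.67V)
Op 1: CLOSE 3-1: Q_total=25.00, C_total=8.00, V=3.12; Q3=18.75, Q1=6.25; dissipated=2.521
Op 2: CLOSE 3-2: Q_total=38.75, C_total=10.00, V=3.88; Q3=23.25, Q2=15.50; dissipated=4.219
Op 3: CLOSE 1-2: Q_total=21.75, C_total=6.00, V=3.62; Q1=7.25, Q2=14.50; dissipated=0.375
Total dissipated: 7.115 μJ

Answer: 7.11 μJ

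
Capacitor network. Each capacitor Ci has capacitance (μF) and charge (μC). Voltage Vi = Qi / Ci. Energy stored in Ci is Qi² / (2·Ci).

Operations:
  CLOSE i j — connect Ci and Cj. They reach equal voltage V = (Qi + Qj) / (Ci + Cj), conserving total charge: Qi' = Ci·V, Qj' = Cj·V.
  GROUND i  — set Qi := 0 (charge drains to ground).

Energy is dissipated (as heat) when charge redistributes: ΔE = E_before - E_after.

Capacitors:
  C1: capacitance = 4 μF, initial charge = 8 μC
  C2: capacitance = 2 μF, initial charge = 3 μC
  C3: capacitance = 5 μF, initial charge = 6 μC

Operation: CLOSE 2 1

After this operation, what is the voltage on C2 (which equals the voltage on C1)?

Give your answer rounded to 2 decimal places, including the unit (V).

Answer: 1.83 V

Derivation:
Initial: C1(4μF, Q=8μC, V=2.00V), C2(2μF, Q=3μC, V=1.50V), C3(5μF, Q=6μC, V=1.20V)
Op 1: CLOSE 2-1: Q_total=11.00, C_total=6.00, V=1.83; Q2=3.67, Q1=7.33; dissipated=0.167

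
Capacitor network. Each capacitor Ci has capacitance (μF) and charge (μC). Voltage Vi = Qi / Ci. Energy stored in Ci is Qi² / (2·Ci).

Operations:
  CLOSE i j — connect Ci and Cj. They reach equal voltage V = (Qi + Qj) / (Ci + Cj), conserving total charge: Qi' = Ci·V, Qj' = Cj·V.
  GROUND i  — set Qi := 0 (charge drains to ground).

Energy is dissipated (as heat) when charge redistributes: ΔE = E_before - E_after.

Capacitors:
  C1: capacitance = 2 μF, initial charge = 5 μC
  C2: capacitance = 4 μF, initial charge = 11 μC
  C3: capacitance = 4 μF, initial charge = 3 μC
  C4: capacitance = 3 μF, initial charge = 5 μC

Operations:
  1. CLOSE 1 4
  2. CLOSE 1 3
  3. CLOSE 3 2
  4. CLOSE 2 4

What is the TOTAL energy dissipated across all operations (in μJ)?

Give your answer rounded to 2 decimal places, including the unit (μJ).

Answer: 3.97 μJ

Derivation:
Initial: C1(2μF, Q=5μC, V=2.50V), C2(4μF, Q=11μC, V=2.75V), C3(4μF, Q=3μC, V=0.75V), C4(3μF, Q=5μC, V=1.67V)
Op 1: CLOSE 1-4: Q_total=10.00, C_total=5.00, V=2.00; Q1=4.00, Q4=6.00; dissipated=0.417
Op 2: CLOSE 1-3: Q_total=7.00, C_total=6.00, V=1.17; Q1=2.33, Q3=4.67; dissipated=1.042
Op 3: CLOSE 3-2: Q_total=15.67, C_total=8.00, V=1.96; Q3=7.83, Q2=7.83; dissipated=2.507
Op 4: CLOSE 2-4: Q_total=13.83, C_total=7.00, V=1.98; Q2=7.90, Q4=5.93; dissipated=0.001
Total dissipated: 3.967 μJ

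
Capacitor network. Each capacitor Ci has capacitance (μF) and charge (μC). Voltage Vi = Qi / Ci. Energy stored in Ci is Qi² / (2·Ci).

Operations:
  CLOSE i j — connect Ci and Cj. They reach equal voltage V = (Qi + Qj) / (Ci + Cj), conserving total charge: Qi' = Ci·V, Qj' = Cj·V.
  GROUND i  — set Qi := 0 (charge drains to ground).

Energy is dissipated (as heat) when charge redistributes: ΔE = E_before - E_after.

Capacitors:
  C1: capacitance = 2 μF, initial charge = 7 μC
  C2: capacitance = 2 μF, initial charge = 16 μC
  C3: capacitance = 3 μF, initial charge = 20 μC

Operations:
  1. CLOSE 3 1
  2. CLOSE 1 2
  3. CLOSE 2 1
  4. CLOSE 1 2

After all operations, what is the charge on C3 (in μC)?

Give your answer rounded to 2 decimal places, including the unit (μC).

Initial: C1(2μF, Q=7μC, V=3.50V), C2(2μF, Q=16μC, V=8.00V), C3(3μF, Q=20μC, V=6.67V)
Op 1: CLOSE 3-1: Q_total=27.00, C_total=5.00, V=5.40; Q3=16.20, Q1=10.80; dissipated=6.017
Op 2: CLOSE 1-2: Q_total=26.80, C_total=4.00, V=6.70; Q1=13.40, Q2=13.40; dissipated=3.380
Op 3: CLOSE 2-1: Q_total=26.80, C_total=4.00, V=6.70; Q2=13.40, Q1=13.40; dissipated=0.000
Op 4: CLOSE 1-2: Q_total=26.80, C_total=4.00, V=6.70; Q1=13.40, Q2=13.40; dissipated=0.000
Final charges: Q1=13.40, Q2=13.40, Q3=16.20

Answer: 16.20 μC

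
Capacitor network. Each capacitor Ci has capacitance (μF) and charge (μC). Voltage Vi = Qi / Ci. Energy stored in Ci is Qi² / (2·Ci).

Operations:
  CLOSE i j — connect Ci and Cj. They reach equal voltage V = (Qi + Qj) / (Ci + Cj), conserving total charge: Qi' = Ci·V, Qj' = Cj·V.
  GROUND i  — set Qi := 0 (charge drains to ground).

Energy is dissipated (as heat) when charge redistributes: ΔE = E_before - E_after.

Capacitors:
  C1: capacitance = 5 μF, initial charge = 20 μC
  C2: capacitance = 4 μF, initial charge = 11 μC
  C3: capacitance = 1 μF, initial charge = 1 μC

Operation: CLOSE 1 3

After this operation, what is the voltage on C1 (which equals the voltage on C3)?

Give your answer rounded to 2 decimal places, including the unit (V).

Answer: 3.50 V

Derivation:
Initial: C1(5μF, Q=20μC, V=4.00V), C2(4μF, Q=11μC, V=2.75V), C3(1μF, Q=1μC, V=1.00V)
Op 1: CLOSE 1-3: Q_total=21.00, C_total=6.00, V=3.50; Q1=17.50, Q3=3.50; dissipated=3.750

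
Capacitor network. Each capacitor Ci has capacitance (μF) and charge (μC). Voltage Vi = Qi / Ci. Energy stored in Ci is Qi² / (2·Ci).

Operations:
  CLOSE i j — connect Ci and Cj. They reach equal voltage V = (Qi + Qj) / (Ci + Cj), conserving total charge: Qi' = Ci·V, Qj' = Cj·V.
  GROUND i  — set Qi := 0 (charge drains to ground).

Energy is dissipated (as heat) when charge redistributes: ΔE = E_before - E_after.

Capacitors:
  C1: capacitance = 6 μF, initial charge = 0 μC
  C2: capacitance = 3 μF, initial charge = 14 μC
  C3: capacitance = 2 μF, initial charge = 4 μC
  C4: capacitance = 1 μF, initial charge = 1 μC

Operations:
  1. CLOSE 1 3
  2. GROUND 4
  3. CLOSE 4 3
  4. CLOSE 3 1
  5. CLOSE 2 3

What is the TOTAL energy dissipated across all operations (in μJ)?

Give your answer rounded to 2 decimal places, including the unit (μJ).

Initial: C1(6μF, Q=0μC, V=0.00V), C2(3μF, Q=14μC, V=4.67V), C3(2μF, Q=4μC, V=2.00V), C4(1μF, Q=1μC, V=1.00V)
Op 1: CLOSE 1-3: Q_total=4.00, C_total=8.00, V=0.50; Q1=3.00, Q3=1.00; dissipated=3.000
Op 2: GROUND 4: Q4=0; energy lost=0.500
Op 3: CLOSE 4-3: Q_total=1.00, C_total=3.00, V=0.33; Q4=0.33, Q3=0.67; dissipated=0.083
Op 4: CLOSE 3-1: Q_total=3.67, C_total=8.00, V=0.46; Q3=0.92, Q1=2.75; dissipated=0.021
Op 5: CLOSE 2-3: Q_total=14.92, C_total=5.00, V=2.98; Q2=8.95, Q3=5.97; dissipated=10.626
Total dissipated: 14.230 μJ

Answer: 14.23 μJ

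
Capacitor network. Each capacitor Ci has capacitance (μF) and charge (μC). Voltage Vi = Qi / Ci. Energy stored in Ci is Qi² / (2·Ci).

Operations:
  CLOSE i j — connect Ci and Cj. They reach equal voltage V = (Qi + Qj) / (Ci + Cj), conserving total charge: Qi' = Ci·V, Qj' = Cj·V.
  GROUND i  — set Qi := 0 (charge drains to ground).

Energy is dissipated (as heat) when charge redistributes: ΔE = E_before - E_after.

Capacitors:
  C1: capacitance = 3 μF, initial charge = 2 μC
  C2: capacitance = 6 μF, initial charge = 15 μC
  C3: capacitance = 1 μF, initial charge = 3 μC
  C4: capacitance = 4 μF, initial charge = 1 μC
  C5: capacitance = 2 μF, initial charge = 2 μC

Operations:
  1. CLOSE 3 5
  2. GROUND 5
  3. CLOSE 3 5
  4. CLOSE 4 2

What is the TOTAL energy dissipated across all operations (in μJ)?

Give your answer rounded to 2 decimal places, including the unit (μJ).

Initial: C1(3μF, Q=2μC, V=0.67V), C2(6μF, Q=15μC, V=2.50V), C3(1μF, Q=3μC, V=3.00V), C4(4μF, Q=1μC, V=0.25V), C5(2μF, Q=2μC, V=1.00V)
Op 1: CLOSE 3-5: Q_total=5.00, C_total=3.00, V=1.67; Q3=1.67, Q5=3.33; dissipated=1.333
Op 2: GROUND 5: Q5=0; energy lost=2.778
Op 3: CLOSE 3-5: Q_total=1.67, C_total=3.00, V=0.56; Q3=0.56, Q5=1.11; dissipated=0.926
Op 4: CLOSE 4-2: Q_total=16.00, C_total=10.00, V=1.60; Q4=6.40, Q2=9.60; dissipated=6.075
Total dissipated: 11.112 μJ

Answer: 11.11 μJ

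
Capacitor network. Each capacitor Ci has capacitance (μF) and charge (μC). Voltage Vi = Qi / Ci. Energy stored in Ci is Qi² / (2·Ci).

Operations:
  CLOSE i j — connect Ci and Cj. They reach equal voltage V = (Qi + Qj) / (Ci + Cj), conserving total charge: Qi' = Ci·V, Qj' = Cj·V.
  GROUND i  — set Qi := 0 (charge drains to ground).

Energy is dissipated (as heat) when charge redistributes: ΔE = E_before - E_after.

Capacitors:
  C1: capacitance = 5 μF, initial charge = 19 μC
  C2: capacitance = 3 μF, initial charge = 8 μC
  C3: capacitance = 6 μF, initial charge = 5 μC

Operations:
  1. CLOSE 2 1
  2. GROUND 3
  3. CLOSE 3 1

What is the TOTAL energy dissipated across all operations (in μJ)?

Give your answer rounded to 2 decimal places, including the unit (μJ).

Initial: C1(5μF, Q=19μC, V=3.80V), C2(3μF, Q=8μC, V=2.67V), C3(6μF, Q=5μC, V=0.83V)
Op 1: CLOSE 2-1: Q_total=27.00, C_total=8.00, V=3.38; Q2=10.12, Q1=16.88; dissipated=1.204
Op 2: GROUND 3: Q3=0; energy lost=2.083
Op 3: CLOSE 3-1: Q_total=16.88, C_total=11.00, V=1.53; Q3=9.20, Q1=7.67; dissipated=15.533
Total dissipated: 18.820 μJ

Answer: 18.82 μJ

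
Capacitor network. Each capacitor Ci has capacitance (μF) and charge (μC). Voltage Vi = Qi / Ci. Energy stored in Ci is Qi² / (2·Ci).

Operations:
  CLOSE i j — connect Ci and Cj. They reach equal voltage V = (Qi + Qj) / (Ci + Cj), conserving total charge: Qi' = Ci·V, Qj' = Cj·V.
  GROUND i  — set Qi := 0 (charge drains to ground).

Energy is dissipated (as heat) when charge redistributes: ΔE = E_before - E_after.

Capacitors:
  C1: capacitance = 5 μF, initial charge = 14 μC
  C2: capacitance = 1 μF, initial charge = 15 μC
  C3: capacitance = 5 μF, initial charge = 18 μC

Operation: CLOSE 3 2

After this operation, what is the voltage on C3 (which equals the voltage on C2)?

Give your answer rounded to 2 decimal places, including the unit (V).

Answer: 5.50 V

Derivation:
Initial: C1(5μF, Q=14μC, V=2.80V), C2(1μF, Q=15μC, V=15.00V), C3(5μF, Q=18μC, V=3.60V)
Op 1: CLOSE 3-2: Q_total=33.00, C_total=6.00, V=5.50; Q3=27.50, Q2=5.50; dissipated=54.150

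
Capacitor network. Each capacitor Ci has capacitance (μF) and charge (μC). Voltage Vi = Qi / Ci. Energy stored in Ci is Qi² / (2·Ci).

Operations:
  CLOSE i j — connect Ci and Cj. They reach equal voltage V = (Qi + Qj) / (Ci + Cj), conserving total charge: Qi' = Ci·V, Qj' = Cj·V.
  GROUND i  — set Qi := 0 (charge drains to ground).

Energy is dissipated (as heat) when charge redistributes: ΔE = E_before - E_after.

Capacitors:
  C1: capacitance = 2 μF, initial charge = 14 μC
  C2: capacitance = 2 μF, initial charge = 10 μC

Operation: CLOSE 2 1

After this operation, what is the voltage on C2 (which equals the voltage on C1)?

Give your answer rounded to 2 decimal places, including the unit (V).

Initial: C1(2μF, Q=14μC, V=7.00V), C2(2μF, Q=10μC, V=5.00V)
Op 1: CLOSE 2-1: Q_total=24.00, C_total=4.00, V=6.00; Q2=12.00, Q1=12.00; dissipated=2.000

Answer: 6.00 V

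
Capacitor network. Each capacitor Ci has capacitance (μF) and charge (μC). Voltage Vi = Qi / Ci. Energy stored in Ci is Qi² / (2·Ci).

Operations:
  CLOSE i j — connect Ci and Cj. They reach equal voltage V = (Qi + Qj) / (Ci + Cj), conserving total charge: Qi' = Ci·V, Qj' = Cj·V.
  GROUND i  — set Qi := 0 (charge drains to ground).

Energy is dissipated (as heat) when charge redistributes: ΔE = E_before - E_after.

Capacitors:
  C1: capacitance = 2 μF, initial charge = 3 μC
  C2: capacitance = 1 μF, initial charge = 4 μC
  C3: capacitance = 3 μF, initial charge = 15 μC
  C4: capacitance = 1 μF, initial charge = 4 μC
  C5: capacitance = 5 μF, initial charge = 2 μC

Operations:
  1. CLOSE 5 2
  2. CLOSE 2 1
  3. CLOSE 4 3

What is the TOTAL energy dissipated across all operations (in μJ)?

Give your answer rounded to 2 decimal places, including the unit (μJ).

Answer: 5.86 μJ

Derivation:
Initial: C1(2μF, Q=3μC, V=1.50V), C2(1μF, Q=4μC, V=4.00V), C3(3μF, Q=15μC, V=5.00V), C4(1μF, Q=4μC, V=4.00V), C5(5μF, Q=2μC, V=0.40V)
Op 1: CLOSE 5-2: Q_total=6.00, C_total=6.00, V=1.00; Q5=5.00, Q2=1.00; dissipated=5.400
Op 2: CLOSE 2-1: Q_total=4.00, C_total=3.00, V=1.33; Q2=1.33, Q1=2.67; dissipated=0.083
Op 3: CLOSE 4-3: Q_total=19.00, C_total=4.00, V=4.75; Q4=4.75, Q3=14.25; dissipated=0.375
Total dissipated: 5.858 μJ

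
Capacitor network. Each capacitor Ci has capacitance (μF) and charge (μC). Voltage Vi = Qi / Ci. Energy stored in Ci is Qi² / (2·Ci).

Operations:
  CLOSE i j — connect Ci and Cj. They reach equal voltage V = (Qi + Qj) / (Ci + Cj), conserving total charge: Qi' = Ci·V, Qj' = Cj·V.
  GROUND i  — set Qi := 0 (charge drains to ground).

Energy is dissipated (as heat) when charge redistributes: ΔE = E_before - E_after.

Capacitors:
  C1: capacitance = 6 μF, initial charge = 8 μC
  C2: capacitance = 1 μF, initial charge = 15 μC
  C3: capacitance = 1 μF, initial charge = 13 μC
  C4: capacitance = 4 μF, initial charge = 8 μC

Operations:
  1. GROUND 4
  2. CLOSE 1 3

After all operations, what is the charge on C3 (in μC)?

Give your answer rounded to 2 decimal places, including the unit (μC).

Initial: C1(6μF, Q=8μC, V=1.33V), C2(1μF, Q=15μC, V=15.00V), C3(1μF, Q=13μC, V=13.00V), C4(4μF, Q=8μC, V=2.00V)
Op 1: GROUND 4: Q4=0; energy lost=8.000
Op 2: CLOSE 1-3: Q_total=21.00, C_total=7.00, V=3.00; Q1=18.00, Q3=3.00; dissipated=58.333
Final charges: Q1=18.00, Q2=15.00, Q3=3.00, Q4=0.00

Answer: 3.00 μC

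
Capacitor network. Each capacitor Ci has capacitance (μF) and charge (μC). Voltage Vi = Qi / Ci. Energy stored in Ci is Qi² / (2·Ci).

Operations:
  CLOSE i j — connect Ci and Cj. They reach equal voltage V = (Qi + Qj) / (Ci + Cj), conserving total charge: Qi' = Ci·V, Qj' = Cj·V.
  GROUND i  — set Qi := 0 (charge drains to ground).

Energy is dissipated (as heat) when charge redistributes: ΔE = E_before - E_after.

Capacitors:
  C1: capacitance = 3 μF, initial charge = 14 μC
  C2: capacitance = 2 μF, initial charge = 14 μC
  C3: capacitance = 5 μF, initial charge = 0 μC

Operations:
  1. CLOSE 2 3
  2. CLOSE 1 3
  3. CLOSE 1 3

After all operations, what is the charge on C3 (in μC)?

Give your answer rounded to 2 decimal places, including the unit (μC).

Initial: C1(3μF, Q=14μC, V=4.67V), C2(2μF, Q=14μC, V=7.00V), C3(5μF, Q=0μC, V=0.00V)
Op 1: CLOSE 2-3: Q_total=14.00, C_total=7.00, V=2.00; Q2=4.00, Q3=10.00; dissipated=35.000
Op 2: CLOSE 1-3: Q_total=24.00, C_total=8.00, V=3.00; Q1=9.00, Q3=15.00; dissipated=6.667
Op 3: CLOSE 1-3: Q_total=24.00, C_total=8.00, V=3.00; Q1=9.00, Q3=15.00; dissipated=0.000
Final charges: Q1=9.00, Q2=4.00, Q3=15.00

Answer: 15.00 μC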